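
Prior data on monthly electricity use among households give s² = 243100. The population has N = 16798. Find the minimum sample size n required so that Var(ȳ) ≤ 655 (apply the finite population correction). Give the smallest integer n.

Without fpc, n₀ = s²/D = 243100/655 = 371.1450.
With fpc, (1 − n/N)·s²/n ≤ D requires n ≥ n₀/(1 + n₀/N) = 371.1450/(1 + 371.1450/16798) = 363.1220.
Rounding up, n = 364.

364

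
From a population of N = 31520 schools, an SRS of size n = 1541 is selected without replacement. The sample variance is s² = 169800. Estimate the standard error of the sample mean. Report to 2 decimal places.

10.24

Under SRS without replacement, Var(ȳ) = (1 − f)·s²/n with f = n/N = 1541/31520 = 0.04888959.
Var(ȳ) = (1 − 0.04888959)·169800/1541 = 0.95111041·110.18819 = 104.80113.
SE(ȳ) = √(104.80113) = 10.24.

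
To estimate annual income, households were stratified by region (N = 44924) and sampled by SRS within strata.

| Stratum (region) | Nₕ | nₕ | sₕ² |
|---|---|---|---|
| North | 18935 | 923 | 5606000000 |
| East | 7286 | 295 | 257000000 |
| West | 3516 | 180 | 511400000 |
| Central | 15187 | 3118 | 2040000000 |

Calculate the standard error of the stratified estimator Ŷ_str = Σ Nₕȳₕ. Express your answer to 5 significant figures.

Var(Ŷ_str) = Σₕ Nₕ²(1 − fₕ)sₕ²/nₕ.
North: 18935²·(1 − 923/18935)·5606000000/923 = 2.07147 × 10^15.
East: 7286²·(1 − 295/7286)·257000000/295 = 4.4375124 × 10^13.
West: 3516²·(1 − 180/3516)·511400000/180 = 3.332446 × 10^13.
Central: 15187²·(1 − 3118/15187)·2040000000/3118 = 1.1992158 × 10^14.
Sum = 2.2690912 × 10^15.
SE = √(2.2690912 × 10^15) = 4.7635 × 10^7.

4.7635 × 10^7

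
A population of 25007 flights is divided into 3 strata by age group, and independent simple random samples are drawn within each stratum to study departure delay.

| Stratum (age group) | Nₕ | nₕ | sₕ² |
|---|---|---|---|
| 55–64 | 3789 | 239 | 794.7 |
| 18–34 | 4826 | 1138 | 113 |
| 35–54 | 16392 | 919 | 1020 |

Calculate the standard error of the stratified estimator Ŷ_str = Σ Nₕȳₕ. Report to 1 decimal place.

18110.8

Var(Ŷ_str) = Σₕ Nₕ²(1 − fₕ)sₕ²/nₕ.
55–64: 3789²·(1 − 239/3789)·794.7/239 = 4.4725816 × 10^7.
18–34: 4826²·(1 − 1138/4826)·113/1138 = 1.7673168 × 10^6.
35–54: 16392²·(1 − 919/16392)·1020/919 = 2.8150825 × 10^8.
Sum = 3.2800138 × 10^8.
SE = √(3.2800138 × 10^8) = 18110.8.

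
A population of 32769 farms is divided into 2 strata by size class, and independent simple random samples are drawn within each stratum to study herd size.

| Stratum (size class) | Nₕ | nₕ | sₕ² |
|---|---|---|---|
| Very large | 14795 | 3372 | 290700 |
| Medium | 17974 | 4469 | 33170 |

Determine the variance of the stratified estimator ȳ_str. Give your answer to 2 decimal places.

15.25

Var(ȳ_str) = Σₕ Wₕ²(1 − fₕ)sₕ²/nₕ with Wₕ = Nₕ/N, N = 32769.
Very large: Wₕ = 0.45149379; term = 0.45149379²·(1 − 0.22791484)·290700/3372 = 13.568325.
Medium: Wₕ = 0.54850621; term = 0.54850621²·(1 − 0.24863692)·33170/4469 = 1.6778304.
Sum = 15.246155.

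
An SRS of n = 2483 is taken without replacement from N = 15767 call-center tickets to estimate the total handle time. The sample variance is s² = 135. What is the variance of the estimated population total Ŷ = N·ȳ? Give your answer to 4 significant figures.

1.139 × 10^7

Var(Ŷ) = N²·Var(ȳ) = N²·(1 − n/N)·s²/n.
f = 2483/15767 = 0.15748081; Var(ȳ) = 0.84251919·135/2483 = 0.045807527.
Var(Ŷ) = 15767² · 0.045807527 = 1.1387673 × 10^7.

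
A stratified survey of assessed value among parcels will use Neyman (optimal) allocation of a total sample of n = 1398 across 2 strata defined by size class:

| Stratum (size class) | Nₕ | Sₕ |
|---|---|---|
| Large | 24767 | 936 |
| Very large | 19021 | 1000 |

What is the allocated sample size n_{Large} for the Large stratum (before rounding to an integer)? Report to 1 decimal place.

767.9

Neyman allocation: nₕ = n·NₕSₕ / Σⱼ NⱼSⱼ.
Σ NⱼSⱼ = 24767·936 + 19021·1000 = 4.2202912 × 10^7.
n_{Large} = 1398·24767·936 / (4.2202912 × 10^7) = 767.9.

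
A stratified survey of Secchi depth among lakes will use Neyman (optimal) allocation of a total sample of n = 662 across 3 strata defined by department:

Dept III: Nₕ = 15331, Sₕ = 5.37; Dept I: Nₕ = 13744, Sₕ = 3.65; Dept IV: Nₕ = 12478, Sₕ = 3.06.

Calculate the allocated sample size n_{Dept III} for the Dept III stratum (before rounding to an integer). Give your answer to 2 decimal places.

Neyman allocation: nₕ = n·NₕSₕ / Σⱼ NⱼSⱼ.
Σ NⱼSⱼ = 15331·5.37 + 13744·3.65 + 12478·3.06 = 170675.75.
n_{Dept III} = 662·15331·5.37 / 170675.75 = 319.32.

319.32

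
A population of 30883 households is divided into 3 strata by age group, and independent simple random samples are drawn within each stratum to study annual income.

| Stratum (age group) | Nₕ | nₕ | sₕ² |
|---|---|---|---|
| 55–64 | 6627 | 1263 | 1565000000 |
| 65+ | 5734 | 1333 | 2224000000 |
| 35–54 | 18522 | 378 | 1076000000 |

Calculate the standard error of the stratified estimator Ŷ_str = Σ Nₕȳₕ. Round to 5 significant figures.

Var(Ŷ_str) = Σₕ Nₕ²(1 − fₕ)sₕ²/nₕ.
55–64: 6627²·(1 − 1263/6627)·1565000000/1263 = 4.404704 × 10^13.
65+: 5734²·(1 − 1333/5734)·2224000000/1333 = 4.2103063 × 10^13.
35–54: 18522²·(1 − 378/18522)·1076000000/378 = 9.5662426 × 10^14.
Sum = 1.0427744 × 10^15.
SE = √(1.0427744 × 10^15) = 3.2292 × 10^7.

3.2292 × 10^7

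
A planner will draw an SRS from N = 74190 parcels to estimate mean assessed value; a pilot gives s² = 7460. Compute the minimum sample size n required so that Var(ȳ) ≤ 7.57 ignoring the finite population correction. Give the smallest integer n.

Without fpc, n₀ = s²/D = 7460/7.57 = 985.4690.
Rounding up, n = 986.

986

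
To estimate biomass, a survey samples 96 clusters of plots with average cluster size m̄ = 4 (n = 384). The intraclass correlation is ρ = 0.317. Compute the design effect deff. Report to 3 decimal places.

deff = 1 + (4 − 1)·0.317 = 1 + 0.951 = 1.951.

1.951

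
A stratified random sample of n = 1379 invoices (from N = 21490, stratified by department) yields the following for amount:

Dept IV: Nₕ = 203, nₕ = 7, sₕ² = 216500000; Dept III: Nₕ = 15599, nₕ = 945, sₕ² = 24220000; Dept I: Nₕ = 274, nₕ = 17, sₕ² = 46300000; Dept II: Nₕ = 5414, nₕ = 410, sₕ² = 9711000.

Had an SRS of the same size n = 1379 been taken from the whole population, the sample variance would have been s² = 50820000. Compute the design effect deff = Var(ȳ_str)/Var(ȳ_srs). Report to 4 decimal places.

Var(ȳ_str) = Σ Wₕ²(1−fₕ)sₕ²/nₕ with Wₕ = Nₕ/21490:
  Dept IV: (203/21490)²·(1−7/203)·216500000/7 = 2664.6437
  Dept III: (15599/21490)²·(1−945/15599)·24220000/945 = 12685.934
  Dept I: (274/21490)²·(1−17/274)·46300000/17 = 415.28183
  Dept II: (5414/21490)²·(1−410/5414)·9711000/410 = 1389.4497
  → Var(ȳ_str) = 17155.309.
Var(ȳ_srs) = (1 − 1379/21490)·50820000/1379 = 34487.971.
deff = 17155.309 / 34487.971 = 0.4974.

0.4974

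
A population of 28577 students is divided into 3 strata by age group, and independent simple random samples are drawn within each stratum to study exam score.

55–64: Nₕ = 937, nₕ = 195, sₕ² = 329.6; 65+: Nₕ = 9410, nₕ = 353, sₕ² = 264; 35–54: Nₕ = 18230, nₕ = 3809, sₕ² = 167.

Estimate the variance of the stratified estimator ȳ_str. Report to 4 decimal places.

0.0936

Var(ȳ_str) = Σₕ Wₕ²(1 − fₕ)sₕ²/nₕ with Wₕ = Nₕ/N, N = 28577.
55–64: Wₕ = 0.03278861; term = 0.03278861²·(1 − 0.20811099)·329.6/195 = 0.0014390067.
65+: Wₕ = 0.32928579; term = 0.32928579²·(1 − 0.03751328)·264/353 = 0.078049467.
35–54: Wₕ = 0.63792560; term = 0.63792560²·(1 − 0.20894131)·167/3809 = 0.014114135.
Sum = 0.093602609.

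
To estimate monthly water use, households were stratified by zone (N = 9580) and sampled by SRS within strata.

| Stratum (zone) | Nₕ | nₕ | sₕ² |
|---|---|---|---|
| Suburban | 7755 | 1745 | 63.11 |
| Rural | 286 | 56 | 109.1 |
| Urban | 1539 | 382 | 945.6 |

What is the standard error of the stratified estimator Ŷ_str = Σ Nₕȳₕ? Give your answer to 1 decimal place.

Var(Ŷ_str) = Σₕ Nₕ²(1 − fₕ)sₕ²/nₕ.
Suburban: 7755²·(1 − 1745/7755)·63.11/1745 = 1.6856175 × 10^6.
Rural: 286²·(1 − 56/286)·109.1/56 = 128153.54.
Urban: 1539²·(1 − 382/1539)·945.6/382 = 4.4077411 × 10^6.
Sum = 6.2215121 × 10^6.
SE = √(6.2215121 × 10^6) = 2494.3.

2494.3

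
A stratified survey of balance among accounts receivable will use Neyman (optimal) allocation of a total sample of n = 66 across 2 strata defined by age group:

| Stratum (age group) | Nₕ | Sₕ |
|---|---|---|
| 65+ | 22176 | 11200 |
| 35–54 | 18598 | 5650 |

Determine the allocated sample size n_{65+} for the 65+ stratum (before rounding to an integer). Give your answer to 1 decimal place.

Neyman allocation: nₕ = n·NₕSₕ / Σⱼ NⱼSⱼ.
Σ NⱼSⱼ = 22176·11200 + 18598·5650 = 3.534499 × 10^8.
n_{65+} = 66·22176·11200 / (3.534499 × 10^8) = 46.4.

46.4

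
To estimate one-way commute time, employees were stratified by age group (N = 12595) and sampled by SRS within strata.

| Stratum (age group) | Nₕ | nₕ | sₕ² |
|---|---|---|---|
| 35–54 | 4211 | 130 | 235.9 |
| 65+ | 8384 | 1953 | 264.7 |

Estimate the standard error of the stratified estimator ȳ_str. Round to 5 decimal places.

Var(ȳ_str) = Σₕ Wₕ²(1 − fₕ)sₕ²/nₕ with Wₕ = Nₕ/N, N = 12595.
35–54: Wₕ = 0.33433902; term = 0.33433902²·(1 − 0.03087153)·235.9/130 = 0.19658034.
65+: Wₕ = 0.66566098; term = 0.66566098²·(1 − 0.23294370)·264.7/1953 = 0.046066491.
Sum = 0.24264683.
SE = √(0.24264683) = 0.49259.

0.49259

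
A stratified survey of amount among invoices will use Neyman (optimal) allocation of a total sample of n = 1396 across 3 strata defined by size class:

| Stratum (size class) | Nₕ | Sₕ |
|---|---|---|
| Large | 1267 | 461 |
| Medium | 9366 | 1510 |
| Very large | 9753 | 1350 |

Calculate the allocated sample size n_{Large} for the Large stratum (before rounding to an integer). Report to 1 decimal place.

29.2

Neyman allocation: nₕ = n·NₕSₕ / Σⱼ NⱼSⱼ.
Σ NⱼSⱼ = 1267·461 + 9366·1510 + 9753·1350 = 2.7893297 × 10^7.
n_{Large} = 1396·1267·461 / (2.7893297 × 10^7) = 29.2.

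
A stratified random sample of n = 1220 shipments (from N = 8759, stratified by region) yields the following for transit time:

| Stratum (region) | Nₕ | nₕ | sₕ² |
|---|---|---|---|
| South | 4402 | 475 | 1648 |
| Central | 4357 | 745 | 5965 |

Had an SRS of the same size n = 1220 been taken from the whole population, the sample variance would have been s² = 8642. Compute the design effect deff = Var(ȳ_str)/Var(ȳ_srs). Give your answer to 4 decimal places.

Var(ȳ_str) = Σ Wₕ²(1−fₕ)sₕ²/nₕ with Wₕ = Nₕ/8759:
  South: (4402/8759)²·(1−475/4402)·1648/475 = 0.78174567
  Central: (4357/8759)²·(1−745/4357)·5965/745 = 1.6424056
  → Var(ȳ_str) = 2.4241513.
Var(ȳ_srs) = (1 − 1220/8759)·8642/1220 = 6.0969642.
deff = 2.4241513 / 6.0969642 = 0.3976.

0.3976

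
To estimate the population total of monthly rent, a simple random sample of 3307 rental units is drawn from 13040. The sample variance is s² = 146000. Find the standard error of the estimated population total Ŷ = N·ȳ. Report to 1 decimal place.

Var(Ŷ) = N²·Var(ȳ) = N²·(1 − n/N)·s²/n.
f = 3307/13040 = 0.25360429; Var(ȳ) = 0.74639571·146000/3307 = 32.952456.
Var(Ŷ) = 13040² · 32.952456 = 5.6032883 × 10^9.
SE(Ŷ) = √(5.6032883 × 10^9) = 74855.1.

74855.1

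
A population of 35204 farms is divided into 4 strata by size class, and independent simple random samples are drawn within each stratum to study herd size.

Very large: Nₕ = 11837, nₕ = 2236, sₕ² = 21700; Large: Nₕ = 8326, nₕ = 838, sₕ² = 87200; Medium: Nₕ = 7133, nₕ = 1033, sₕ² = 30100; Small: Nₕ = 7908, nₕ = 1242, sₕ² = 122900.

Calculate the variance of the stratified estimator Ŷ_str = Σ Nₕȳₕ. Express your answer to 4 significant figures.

Var(Ŷ_str) = Σₕ Nₕ²(1 − fₕ)sₕ²/nₕ.
Very large: 11837²·(1 − 2236/11837)·21700/2236 = 1.1029252 × 10^9.
Large: 8326²·(1 − 838/8326)·87200/838 = 6.4874602 × 10^9.
Medium: 7133²·(1 − 1033/7133)·30100/1033 = 1.267851 × 10^9.
Small: 7908²·(1 − 1242/7908)·122900/1242 = 5.2162964 × 10^9.
Sum = 1.4074533 × 10^10.

1.407 × 10^10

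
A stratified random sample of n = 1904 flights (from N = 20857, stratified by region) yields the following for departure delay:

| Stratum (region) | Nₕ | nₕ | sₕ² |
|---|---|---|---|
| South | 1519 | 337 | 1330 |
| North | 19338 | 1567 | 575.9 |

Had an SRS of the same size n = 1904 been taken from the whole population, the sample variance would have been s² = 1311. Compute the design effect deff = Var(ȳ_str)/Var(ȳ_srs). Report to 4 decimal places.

Var(ȳ_str) = Σ Wₕ²(1−fₕ)sₕ²/nₕ with Wₕ = Nₕ/20857:
  South: (1519/20857)²·(1−337/1519)·1330/337 = 0.016288958
  North: (19338/20857)²·(1−1567/19338)·575.9/1567 = 0.29033395
  → Var(ȳ_str) = 0.30662291.
Var(ȳ_srs) = (1 − 1904/20857)·1311/1904 = 0.62569383.
deff = 0.30662291 / 0.62569383 = 0.4901.

0.4901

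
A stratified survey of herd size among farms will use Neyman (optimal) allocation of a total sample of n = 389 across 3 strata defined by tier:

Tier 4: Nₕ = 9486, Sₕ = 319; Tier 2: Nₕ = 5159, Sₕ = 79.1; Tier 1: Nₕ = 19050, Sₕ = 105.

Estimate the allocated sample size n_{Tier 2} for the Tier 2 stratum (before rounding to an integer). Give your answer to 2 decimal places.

Neyman allocation: nₕ = n·NₕSₕ / Σⱼ NⱼSⱼ.
Σ NⱼSⱼ = 9486·319 + 5159·79.1 + 19050·105 = 5.4343609 × 10^6.
n_{Tier 2} = 389·5159·79.1 / (5.4343609 × 10^6) = 29.21.

29.21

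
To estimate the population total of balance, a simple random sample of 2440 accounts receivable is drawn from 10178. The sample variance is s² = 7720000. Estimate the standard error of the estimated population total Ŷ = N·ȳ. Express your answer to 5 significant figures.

499180

Var(Ŷ) = N²·Var(ȳ) = N²·(1 − n/N)·s²/n.
f = 2440/10178 = 0.23973276; Var(ȳ) = 0.76026724·7720000/2440 = 2405.4357.
Var(Ŷ) = 10178² · 2405.4357 = 2.4918313 × 10^11.
SE(Ŷ) = √(2.4918313 × 10^11) = 499180.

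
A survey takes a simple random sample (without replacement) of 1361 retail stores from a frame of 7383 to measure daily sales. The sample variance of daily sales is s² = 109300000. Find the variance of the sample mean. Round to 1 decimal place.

Under SRS without replacement, Var(ȳ) = (1 − f)·s²/n with f = n/N = 1361/7383 = 0.18434241.
Var(ȳ) = (1 − 0.18434241)·109300000/1361 = 0.81565759·80308.597 = 65504.317.

65504.3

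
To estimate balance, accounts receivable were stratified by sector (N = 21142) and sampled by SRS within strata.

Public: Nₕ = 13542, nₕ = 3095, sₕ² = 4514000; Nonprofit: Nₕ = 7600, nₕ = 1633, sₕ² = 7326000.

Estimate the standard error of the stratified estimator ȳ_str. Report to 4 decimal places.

30.2782

Var(ȳ_str) = Σₕ Wₕ²(1 − fₕ)sₕ²/nₕ with Wₕ = Nₕ/N, N = 21142.
Public: Wₕ = 0.64052597; term = 0.64052597²·(1 − 0.22854822)·4514000/3095 = 461.61846.
Nonprofit: Wₕ = 0.35947403; term = 0.35947403²·(1 − 0.21486842)·7326000/1633 = 455.15385.
Sum = 916.77231.
SE = √(916.77231) = 30.2782.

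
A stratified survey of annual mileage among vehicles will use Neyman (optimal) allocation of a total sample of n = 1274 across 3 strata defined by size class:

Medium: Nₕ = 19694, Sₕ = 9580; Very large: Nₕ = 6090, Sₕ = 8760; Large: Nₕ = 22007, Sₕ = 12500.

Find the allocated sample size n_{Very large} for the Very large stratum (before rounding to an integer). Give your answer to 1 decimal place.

131.4

Neyman allocation: nₕ = n·NₕSₕ / Σⱼ NⱼSⱼ.
Σ NⱼSⱼ = 19694·9580 + 6090·8760 + 22007·12500 = 5.1710442 × 10^8.
n_{Very large} = 1274·6090·8760 / (5.1710442 × 10^8) = 131.4.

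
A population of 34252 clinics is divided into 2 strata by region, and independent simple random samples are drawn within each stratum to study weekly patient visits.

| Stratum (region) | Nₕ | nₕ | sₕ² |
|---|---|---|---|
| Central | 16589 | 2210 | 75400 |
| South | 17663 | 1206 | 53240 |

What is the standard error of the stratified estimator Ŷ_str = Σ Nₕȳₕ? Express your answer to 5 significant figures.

Var(Ŷ_str) = Σₕ Nₕ²(1 − fₕ)sₕ²/nₕ.
Central: 16589²·(1 − 2210/16589)·75400/2210 = 8.1381926 × 10^9.
South: 17663²·(1 − 1206/17663)·53240/1206 = 1.2832341 × 10^10.
Sum = 2.0970534 × 10^10.
SE = √(2.0970534 × 10^10) = 144810.

144810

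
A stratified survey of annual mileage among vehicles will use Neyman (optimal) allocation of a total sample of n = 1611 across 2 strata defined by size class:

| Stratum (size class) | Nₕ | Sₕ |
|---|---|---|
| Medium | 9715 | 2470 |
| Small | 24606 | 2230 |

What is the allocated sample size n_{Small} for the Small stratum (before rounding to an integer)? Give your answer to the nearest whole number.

1121

Neyman allocation: nₕ = n·NₕSₕ / Σⱼ NⱼSⱼ.
Σ NⱼSⱼ = 9715·2470 + 24606·2230 = 7.886743 × 10^7.
n_{Small} = 1611·24606·2230 / (7.886743 × 10^7) = 1121.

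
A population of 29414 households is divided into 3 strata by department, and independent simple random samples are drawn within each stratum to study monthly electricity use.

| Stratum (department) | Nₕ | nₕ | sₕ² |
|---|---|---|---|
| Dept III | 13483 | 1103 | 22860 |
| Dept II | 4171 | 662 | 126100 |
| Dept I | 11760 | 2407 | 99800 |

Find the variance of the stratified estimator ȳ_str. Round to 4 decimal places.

Var(ȳ_str) = Σₕ Wₕ²(1 − fₕ)sₕ²/nₕ with Wₕ = Nₕ/N, N = 29414.
Dept III: Wₕ = 0.45838716; term = 0.45838716²·(1 − 0.08180672)·22860/1103 = 3.9985241.
Dept II: Wₕ = 0.14180322; term = 0.14180322²·(1 − 0.15871494)·126100/662 = 3.2223483.
Dept I: Wₕ = 0.39980961; term = 0.39980961²·(1 − 0.20467687)·99800/2407 = 5.2711398.
Sum = 12.492012.

12.4920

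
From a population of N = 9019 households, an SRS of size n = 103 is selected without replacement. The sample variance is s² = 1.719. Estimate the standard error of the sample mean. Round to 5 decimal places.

Under SRS without replacement, Var(ȳ) = (1 − f)·s²/n with f = n/N = 103/9019 = 0.01142033.
Var(ȳ) = (1 − 0.01142033)·1.719/103 = 0.98857967·0.01668932 = 0.016498723.
SE(ȳ) = √(0.016498723) = 0.12845.

0.12845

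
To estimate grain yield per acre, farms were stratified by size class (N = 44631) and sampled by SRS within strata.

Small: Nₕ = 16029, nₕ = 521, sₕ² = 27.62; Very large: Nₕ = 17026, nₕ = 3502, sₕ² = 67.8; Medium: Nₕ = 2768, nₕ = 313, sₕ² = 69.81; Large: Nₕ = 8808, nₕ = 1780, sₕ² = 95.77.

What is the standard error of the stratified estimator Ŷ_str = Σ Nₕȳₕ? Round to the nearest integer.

4742

Var(Ŷ_str) = Σₕ Nₕ²(1 − fₕ)sₕ²/nₕ.
Small: 16029²·(1 − 521/16029)·27.62/521 = 1.317796 × 10^7.
Very large: 17026²·(1 − 3502/17026)·67.8/3502 = 4.4579105 × 10^6.
Medium: 2768²·(1 − 313/2768)·69.81/313 = 1.5156219 × 10^6.
Large: 8808²·(1 − 1780/8808)·95.77/1780 = 3.3305698 × 10^6.
Sum = 2.2482062 × 10^7.
SE = √(2.2482062 × 10^7) = 4742.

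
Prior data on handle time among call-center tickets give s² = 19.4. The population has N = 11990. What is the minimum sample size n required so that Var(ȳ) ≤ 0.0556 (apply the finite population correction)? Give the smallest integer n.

340

Without fpc, n₀ = s²/D = 19.4/0.0556 = 348.9209.
With fpc, (1 − n/N)·s²/n ≤ D requires n ≥ n₀/(1 + n₀/N) = 348.9209/(1 + 348.9209/11990) = 339.0541.
Rounding up, n = 340.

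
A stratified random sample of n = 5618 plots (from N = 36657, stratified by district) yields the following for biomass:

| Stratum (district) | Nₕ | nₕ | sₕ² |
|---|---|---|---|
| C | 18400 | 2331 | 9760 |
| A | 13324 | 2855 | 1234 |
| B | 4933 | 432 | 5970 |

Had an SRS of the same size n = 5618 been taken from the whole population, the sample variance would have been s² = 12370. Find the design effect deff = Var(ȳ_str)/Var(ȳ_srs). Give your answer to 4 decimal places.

Var(ȳ_str) = Σ Wₕ²(1−fₕ)sₕ²/nₕ with Wₕ = Nₕ/36657:
  C: (18400/36657)²·(1−2331/18400)·9760/2331 = 0.92129853
  A: (13324/36657)²·(1−2855/13324)·1234/2855 = 0.044867827
  B: (4933/36657)²·(1−432/4933)·5970/432 = 0.22834782
  → Var(ȳ_str) = 1.1945142.
Var(ȳ_srs) = (1 − 5618/36657)·12370/5618 = 1.8643986.
deff = 1.1945142 / 1.8643986 = 0.6407.

0.6407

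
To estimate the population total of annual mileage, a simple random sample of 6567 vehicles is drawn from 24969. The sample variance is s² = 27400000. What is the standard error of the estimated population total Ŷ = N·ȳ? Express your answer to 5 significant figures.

Var(Ŷ) = N²·Var(ȳ) = N²·(1 − n/N)·s²/n.
f = 6567/24969 = 0.26300613; Var(ȳ) = 0.73699387·27400000/6567 = 3075.0163.
Var(Ŷ) = 24969² · 3075.0163 = 1.9171219 × 10^12.
SE(Ŷ) = √(1.9171219 × 10^12) = 1.3846 × 10^6.

1.3846 × 10^6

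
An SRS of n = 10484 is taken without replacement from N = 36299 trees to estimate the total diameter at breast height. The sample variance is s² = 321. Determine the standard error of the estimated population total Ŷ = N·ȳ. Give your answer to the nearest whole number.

5356

Var(Ŷ) = N²·Var(ȳ) = N²·(1 − n/N)·s²/n.
f = 10484/36299 = 0.28882338; Var(ȳ) = 0.71117662·321/10484 = 0.021774866.
Var(Ŷ) = 36299² · 0.021774866 = 2.8690942 × 10^7.
SE(Ŷ) = √(2.8690942 × 10^7) = 5356.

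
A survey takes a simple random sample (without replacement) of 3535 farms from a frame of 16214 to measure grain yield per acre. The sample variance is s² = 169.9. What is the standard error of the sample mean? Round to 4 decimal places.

0.1939

Under SRS without replacement, Var(ȳ) = (1 − f)·s²/n with f = n/N = 3535/16214 = 0.21802146.
Var(ȳ) = (1 − 0.21802146)·169.9/3535 = 0.78197854·0.048062235 = 0.037583636.
SE(ȳ) = √(0.037583636) = 0.1939.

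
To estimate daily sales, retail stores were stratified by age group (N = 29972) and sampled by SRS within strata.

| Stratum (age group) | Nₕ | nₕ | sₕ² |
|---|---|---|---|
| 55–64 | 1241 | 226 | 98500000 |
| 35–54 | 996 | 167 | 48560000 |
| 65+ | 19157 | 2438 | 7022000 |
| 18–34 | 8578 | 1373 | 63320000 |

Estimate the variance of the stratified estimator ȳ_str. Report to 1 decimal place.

Var(ȳ_str) = Σₕ Wₕ²(1 − fₕ)sₕ²/nₕ with Wₕ = Nₕ/N, N = 29972.
55–64: Wₕ = 0.04140531; term = 0.04140531²·(1 − 0.18211120)·98500000/226 = 611.13079.
35–54: Wₕ = 0.03323102; term = 0.03323102²·(1 − 0.16767068)·48560000/167 = 267.26656.
65+: Wₕ = 0.63916322; term = 0.63916322²·(1 − 0.12726419)·7022000/2438 = 1026.9126.
18–34: Wₕ = 0.28620045; term = 0.28620045²·(1 − 0.16006062)·63320000/1373 = 3172.9187.
Sum = 5078.2287.

5078.2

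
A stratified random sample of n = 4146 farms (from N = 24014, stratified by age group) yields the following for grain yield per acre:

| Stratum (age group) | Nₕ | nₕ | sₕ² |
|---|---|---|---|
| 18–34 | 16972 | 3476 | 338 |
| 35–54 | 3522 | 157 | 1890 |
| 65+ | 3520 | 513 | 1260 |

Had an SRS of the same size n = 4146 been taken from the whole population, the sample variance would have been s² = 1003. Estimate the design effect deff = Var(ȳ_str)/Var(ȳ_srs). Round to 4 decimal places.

1.6543

Var(ȳ_str) = Σ Wₕ²(1−fₕ)sₕ²/nₕ with Wₕ = Nₕ/24014:
  18–34: (16972/24014)²·(1−3476/16972)·338/3476 = 0.038623001
  35–54: (3522/24014)²·(1−157/3522)·1890/157 = 0.24740448
  65+: (3520/24014)²·(1−513/3520)·1260/513 = 0.045081697
  → Var(ȳ_str) = 0.33110918.
Var(ȳ_srs) = (1 − 4146/24014)·1003/4146 = 0.20015262.
deff = 0.33110918 / 0.20015262 = 1.6543.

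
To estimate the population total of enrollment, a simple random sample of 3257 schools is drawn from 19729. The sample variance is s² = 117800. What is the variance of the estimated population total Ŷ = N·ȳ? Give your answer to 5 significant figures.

Var(Ŷ) = N²·Var(ȳ) = N²·(1 − n/N)·s²/n.
f = 3257/19729 = 0.16508693; Var(ȳ) = 0.83491307·117800/3257 = 30.197347.
Var(Ŷ) = 19729² · 30.197347 = 1.1753817 × 10^10.

1.1754 × 10^10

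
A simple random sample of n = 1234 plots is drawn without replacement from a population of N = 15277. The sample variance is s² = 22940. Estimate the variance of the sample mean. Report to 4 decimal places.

Under SRS without replacement, Var(ȳ) = (1 − f)·s²/n with f = n/N = 1234/15277 = 0.08077502.
Var(ȳ) = (1 − 0.08077502)·22940/1234 = 0.91922498·18.589951 = 17.088348.

17.0883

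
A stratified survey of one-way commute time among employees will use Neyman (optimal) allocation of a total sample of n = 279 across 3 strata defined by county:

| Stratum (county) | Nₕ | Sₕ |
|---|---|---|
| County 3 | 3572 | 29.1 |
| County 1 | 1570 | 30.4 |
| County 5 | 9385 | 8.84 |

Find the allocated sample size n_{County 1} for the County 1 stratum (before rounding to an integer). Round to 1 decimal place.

Neyman allocation: nₕ = n·NₕSₕ / Σⱼ NⱼSⱼ.
Σ NⱼSⱼ = 3572·29.1 + 1570·30.4 + 9385·8.84 = 234636.6.
n_{County 1} = 279·1570·30.4 / 234636.6 = 56.8.

56.8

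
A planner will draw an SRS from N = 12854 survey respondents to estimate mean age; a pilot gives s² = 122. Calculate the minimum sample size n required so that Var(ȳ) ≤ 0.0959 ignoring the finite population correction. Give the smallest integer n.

1273

Without fpc, n₀ = s²/D = 122/0.0959 = 1272.1585.
Rounding up, n = 1273.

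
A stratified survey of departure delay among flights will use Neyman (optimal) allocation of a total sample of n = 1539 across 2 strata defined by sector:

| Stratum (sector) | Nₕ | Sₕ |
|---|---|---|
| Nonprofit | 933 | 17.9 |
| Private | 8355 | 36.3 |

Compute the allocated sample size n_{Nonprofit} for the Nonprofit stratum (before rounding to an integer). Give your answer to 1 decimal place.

Neyman allocation: nₕ = n·NₕSₕ / Σⱼ NⱼSⱼ.
Σ NⱼSⱼ = 933·17.9 + 8355·36.3 = 319987.2.
n_{Nonprofit} = 1539·933·17.9 / 319987.2 = 80.3.

80.3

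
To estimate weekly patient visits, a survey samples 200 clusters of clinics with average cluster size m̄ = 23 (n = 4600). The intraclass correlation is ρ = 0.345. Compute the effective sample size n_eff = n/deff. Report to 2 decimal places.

535.51

deff = 1 + (23 − 1)·0.345 = 1 + 7.59 = 8.59.
n_eff = 4600 / 8.59 = 535.51.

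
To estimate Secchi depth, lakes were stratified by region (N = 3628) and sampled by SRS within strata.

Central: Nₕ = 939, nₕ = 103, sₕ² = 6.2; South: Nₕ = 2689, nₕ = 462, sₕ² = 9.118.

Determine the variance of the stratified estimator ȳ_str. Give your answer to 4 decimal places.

0.0126

Var(ȳ_str) = Σₕ Wₕ²(1 − fₕ)sₕ²/nₕ with Wₕ = Nₕ/N, N = 3628.
Central: Wₕ = 0.25882029; term = 0.25882029²·(1 − 0.10969116)·6.2/103 = 0.0035899779.
South: Wₕ = 0.74117971; term = 0.74117971²·(1 − 0.17181108)·9.118/462 = 0.0089791262.
Sum = 0.012569104.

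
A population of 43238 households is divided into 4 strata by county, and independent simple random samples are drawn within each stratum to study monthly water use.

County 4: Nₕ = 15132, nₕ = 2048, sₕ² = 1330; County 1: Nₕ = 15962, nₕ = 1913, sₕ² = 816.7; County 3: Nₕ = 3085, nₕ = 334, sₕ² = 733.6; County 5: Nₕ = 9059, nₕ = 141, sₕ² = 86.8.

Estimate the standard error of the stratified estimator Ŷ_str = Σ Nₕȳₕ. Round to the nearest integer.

Var(Ŷ_str) = Σₕ Nₕ²(1 − fₕ)sₕ²/nₕ.
County 4: 15132²·(1 − 2048/15132)·1330/2048 = 1.285756 × 10^8.
County 1: 15962²·(1 − 1913/15962)·816.7/1913 = 9.5737108 × 10^7.
County 3: 3085²·(1 − 334/3085)·733.6/334 = 1.8640545 × 10^7.
County 5: 9059²·(1 − 141/9059)·86.8/141 = 4.9733422 × 10^7.
Sum = 2.9268668 × 10^8.
SE = √(2.9268668 × 10^8) = 17108.

17108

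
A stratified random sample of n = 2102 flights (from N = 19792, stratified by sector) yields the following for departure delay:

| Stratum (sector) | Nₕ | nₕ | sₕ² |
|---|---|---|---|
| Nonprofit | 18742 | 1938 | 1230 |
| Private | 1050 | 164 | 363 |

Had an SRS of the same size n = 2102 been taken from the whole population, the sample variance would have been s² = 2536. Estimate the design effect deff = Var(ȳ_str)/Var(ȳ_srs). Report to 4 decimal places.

Var(ȳ_str) = Σ Wₕ²(1−fₕ)sₕ²/nₕ with Wₕ = Nₕ/19792:
  Nonprofit: (18742/19792)²·(1−1938/18742)·1230/1938 = 0.51027064
  Private: (1050/19792)²·(1−164/1050)·363/164 = 0.0052566182
  → Var(ȳ_str) = 0.51552726.
Var(ȳ_srs) = (1 − 2102/19792)·2536/2102 = 1.0783374.
deff = 0.51552726 / 1.0783374 = 0.4781.

0.4781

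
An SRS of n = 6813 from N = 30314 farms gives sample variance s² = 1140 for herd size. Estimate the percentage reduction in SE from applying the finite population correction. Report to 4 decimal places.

f = n/N = 6813/30314 = 0.22474764.
SE_no-fpc = √(s²/n) = 0.40905644; SE_fpc = √((1−f)s²/n) = 0.36016771.
Ratio = √(1−f) = 0.88048416. Reduction = 100·(1 − 0.88048416) = 11.9516%.

11.9516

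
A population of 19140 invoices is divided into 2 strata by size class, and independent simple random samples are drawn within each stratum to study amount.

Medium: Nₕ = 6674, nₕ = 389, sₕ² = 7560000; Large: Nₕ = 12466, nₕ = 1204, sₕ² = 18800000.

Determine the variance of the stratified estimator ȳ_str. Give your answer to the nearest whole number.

8209

Var(ȳ_str) = Σₕ Wₕ²(1 − fₕ)sₕ²/nₕ with Wₕ = Nₕ/N, N = 19140.
Medium: Wₕ = 0.34869383; term = 0.34869383²·(1 − 0.05828589)·7560000/389 = 2225.2551.
Large: Wₕ = 0.65130617; term = 0.65130617²·(1 − 0.09658270)·18800000/1204 = 5983.9801.
Sum = 8209.2352.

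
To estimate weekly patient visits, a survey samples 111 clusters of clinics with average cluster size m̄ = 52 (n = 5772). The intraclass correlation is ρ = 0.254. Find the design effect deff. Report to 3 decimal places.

13.954

deff = 1 + (52 − 1)·0.254 = 1 + 12.954 = 13.954.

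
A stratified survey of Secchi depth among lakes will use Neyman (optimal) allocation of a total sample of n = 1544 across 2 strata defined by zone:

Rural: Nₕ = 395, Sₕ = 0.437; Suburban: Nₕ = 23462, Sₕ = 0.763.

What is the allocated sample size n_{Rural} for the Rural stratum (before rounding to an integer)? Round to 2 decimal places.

Neyman allocation: nₕ = n·NₕSₕ / Σⱼ NⱼSⱼ.
Σ NⱼSⱼ = 395·0.437 + 23462·0.763 = 18074.121.
n_{Rural} = 1544·395·0.437 / 18074.121 = 14.75.

14.75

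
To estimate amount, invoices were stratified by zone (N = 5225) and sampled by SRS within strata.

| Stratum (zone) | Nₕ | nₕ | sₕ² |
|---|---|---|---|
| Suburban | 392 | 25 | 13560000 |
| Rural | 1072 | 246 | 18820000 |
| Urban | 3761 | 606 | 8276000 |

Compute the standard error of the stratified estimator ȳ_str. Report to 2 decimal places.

Var(ȳ_str) = Σₕ Wₕ²(1 − fₕ)sₕ²/nₕ with Wₕ = Nₕ/N, N = 5225.
Suburban: Wₕ = 0.07502392; term = 0.07502392²·(1 − 0.06377551)·13560000/25 = 2858.2435.
Rural: Wₕ = 0.20516746; term = 0.20516746²·(1 − 0.22947761)·18820000/246 = 2481.3427.
Urban: Wₕ = 0.71980861; term = 0.71980861²·(1 − 0.16112736)·8276000/606 = 5935.7823.
Sum = 11275.369.
SE = √(11275.369) = 106.19.

106.19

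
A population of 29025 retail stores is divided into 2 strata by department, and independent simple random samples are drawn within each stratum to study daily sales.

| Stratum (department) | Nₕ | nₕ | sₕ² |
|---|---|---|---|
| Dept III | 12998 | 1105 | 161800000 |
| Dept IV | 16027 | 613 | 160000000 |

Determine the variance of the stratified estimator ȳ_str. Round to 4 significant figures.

103400

Var(ȳ_str) = Σₕ Wₕ²(1 − fₕ)sₕ²/nₕ with Wₕ = Nₕ/N, N = 29025.
Dept III: Wₕ = 0.44782084; term = 0.44782084²·(1 − 0.08501308)·161800000/1105 = 26868.272.
Dept IV: Wₕ = 0.55217916; term = 0.55217916²·(1 − 0.03824796)·160000000/613 = 76538.975.
Sum = 103407.25.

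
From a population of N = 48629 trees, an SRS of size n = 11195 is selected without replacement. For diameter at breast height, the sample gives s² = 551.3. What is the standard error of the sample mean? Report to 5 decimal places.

0.19470

Under SRS without replacement, Var(ȳ) = (1 − f)·s²/n with f = n/N = 11195/48629 = 0.23021242.
Var(ȳ) = (1 − 0.23021242)·551.3/11195 = 0.76978758·0.049245199 = 0.037908342.
SE(ȳ) = √(0.037908342) = 0.19470.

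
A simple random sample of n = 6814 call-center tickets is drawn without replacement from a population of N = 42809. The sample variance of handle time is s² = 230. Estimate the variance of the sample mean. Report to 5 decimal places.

Under SRS without replacement, Var(ȳ) = (1 − f)·s²/n with f = n/N = 6814/42809 = 0.15917214.
Var(ȳ) = (1 − 0.15917214)·230/6814 = 0.84082786·0.033754036 = 0.028381334.

0.02838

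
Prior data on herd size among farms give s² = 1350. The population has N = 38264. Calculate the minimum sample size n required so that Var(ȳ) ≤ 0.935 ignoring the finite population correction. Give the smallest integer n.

1444

Without fpc, n₀ = s²/D = 1350/0.935 = 1443.8503.
Rounding up, n = 1444.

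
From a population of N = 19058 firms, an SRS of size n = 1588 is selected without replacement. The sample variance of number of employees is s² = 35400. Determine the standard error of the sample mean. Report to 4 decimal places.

4.5205

Under SRS without replacement, Var(ȳ) = (1 − f)·s²/n with f = n/N = 1588/19058 = 0.08332459.
Var(ȳ) = (1 − 0.08332459)·35400/1588 = 0.91667541·22.292191 = 20.434704.
SE(ȳ) = √(20.434704) = 4.5205.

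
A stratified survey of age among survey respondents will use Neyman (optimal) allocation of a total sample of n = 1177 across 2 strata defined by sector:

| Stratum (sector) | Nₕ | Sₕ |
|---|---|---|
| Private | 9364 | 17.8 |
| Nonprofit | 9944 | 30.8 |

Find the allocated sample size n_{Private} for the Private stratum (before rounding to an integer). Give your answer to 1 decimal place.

414.8

Neyman allocation: nₕ = n·NₕSₕ / Σⱼ NⱼSⱼ.
Σ NⱼSⱼ = 9364·17.8 + 9944·30.8 = 472954.4.
n_{Private} = 1177·9364·17.8 / 472954.4 = 414.8.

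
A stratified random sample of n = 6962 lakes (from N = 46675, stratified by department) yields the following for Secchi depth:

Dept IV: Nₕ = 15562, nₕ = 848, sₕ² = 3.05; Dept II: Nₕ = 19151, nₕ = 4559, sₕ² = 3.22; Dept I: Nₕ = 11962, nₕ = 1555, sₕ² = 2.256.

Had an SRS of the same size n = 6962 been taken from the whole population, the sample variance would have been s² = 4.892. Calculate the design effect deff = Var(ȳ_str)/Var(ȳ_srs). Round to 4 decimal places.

0.9225

Var(ȳ_str) = Σ Wₕ²(1−fₕ)sₕ²/nₕ with Wₕ = Nₕ/46675:
  Dept IV: (15562/46675)²·(1−848/15562)·3.05/848 = 3.7803455 × 10^-4
  Dept II: (19151/46675)²·(1−4559/19151)·3.22/4559 = 9.0599104 × 10^-5
  Dept I: (11962/46675)²·(1−1555/11962)·2.256/1555 = 8.2902839 × 10^-5
  → Var(ȳ_str) = 5.5153649 × 10^-4.
Var(ȳ_srs) = (1 − 6962/46675)·4.892/6962 = 5.9786179 × 10^-4.
deff = (5.5153649 × 10^-4) / (5.9786179 × 10^-4) = 0.9225.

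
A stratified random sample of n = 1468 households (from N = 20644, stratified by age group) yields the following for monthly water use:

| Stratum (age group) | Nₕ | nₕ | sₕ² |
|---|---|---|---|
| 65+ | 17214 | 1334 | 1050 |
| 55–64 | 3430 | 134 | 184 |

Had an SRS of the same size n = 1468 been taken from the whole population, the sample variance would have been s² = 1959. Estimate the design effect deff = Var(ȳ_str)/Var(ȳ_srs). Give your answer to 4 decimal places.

Var(ȳ_str) = Σ Wₕ²(1−fₕ)sₕ²/nₕ with Wₕ = Nₕ/20644:
  65+: (17214/20644)²·(1−1334/17214)·1050/1334 = 0.50486826
  55–64: (3430/20644)²·(1−134/3430)·184/134 = 0.036425594
  → Var(ȳ_str) = 0.54129385.
Var(ȳ_srs) = (1 − 1468/20644)·1959/1468 = 1.2395743.
deff = 0.54129385 / 1.2395743 = 0.4367.

0.4367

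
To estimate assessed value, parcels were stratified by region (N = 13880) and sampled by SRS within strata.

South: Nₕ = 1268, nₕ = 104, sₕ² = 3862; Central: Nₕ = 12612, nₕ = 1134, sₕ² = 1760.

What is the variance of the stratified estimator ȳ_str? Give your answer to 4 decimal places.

Var(ȳ_str) = Σₕ Wₕ²(1 − fₕ)sₕ²/nₕ with Wₕ = Nₕ/N, N = 13880.
South: Wₕ = 0.09135447; term = 0.09135447²·(1 − 0.08201893)·3862/104 = 0.28449342.
Central: Wₕ = 0.90864553; term = 0.90864553²·(1 − 0.08991437)·1760/1134 = 1.1661942.
Sum = 1.4506876.

1.4507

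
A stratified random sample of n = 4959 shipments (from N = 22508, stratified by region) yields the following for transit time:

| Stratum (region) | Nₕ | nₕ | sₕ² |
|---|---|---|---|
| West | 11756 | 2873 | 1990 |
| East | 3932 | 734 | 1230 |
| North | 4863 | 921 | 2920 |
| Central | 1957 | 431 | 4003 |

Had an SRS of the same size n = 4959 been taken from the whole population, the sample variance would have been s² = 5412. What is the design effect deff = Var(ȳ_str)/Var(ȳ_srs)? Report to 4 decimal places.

0.4220

Var(ȳ_str) = Σ Wₕ²(1−fₕ)sₕ²/nₕ with Wₕ = Nₕ/22508:
  West: (11756/22508)²·(1−2873/11756)·1990/2873 = 0.14277852
  East: (3932/22508)²·(1−734/3932)·1230/734 = 0.041593667
  North: (4863/22508)²·(1−921/4863)·2920/921 = 0.11996935
  Central: (1957/22508)²·(1−431/1957)·4003/431 = 0.054749463
  → Var(ȳ_str) = 0.359091.
Var(ȳ_srs) = (1 − 4959/22508)·5412/4959 = 0.85090122.
deff = 0.359091 / 0.85090122 = 0.4220.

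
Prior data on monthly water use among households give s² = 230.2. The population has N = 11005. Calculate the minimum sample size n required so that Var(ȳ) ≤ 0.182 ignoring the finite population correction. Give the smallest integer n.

Without fpc, n₀ = s²/D = 230.2/0.182 = 1264.8352.
Rounding up, n = 1265.

1265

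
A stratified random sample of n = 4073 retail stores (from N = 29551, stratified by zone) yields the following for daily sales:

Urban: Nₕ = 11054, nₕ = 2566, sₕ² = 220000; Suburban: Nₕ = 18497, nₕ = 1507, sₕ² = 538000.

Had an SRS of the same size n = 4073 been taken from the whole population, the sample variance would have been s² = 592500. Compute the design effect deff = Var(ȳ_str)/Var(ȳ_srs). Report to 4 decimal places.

Var(ȳ_str) = Σ Wₕ²(1−fₕ)sₕ²/nₕ with Wₕ = Nₕ/29551:
  Urban: (11054/29551)²·(1−2566/11054)·220000/2566 = 9.2118423
  Suburban: (18497/29551)²·(1−1507/18497)·538000/1507 = 128.47521
  → Var(ȳ_str) = 137.68705.
Var(ȳ_srs) = (1 − 4073/29551)·592500/4073 = 125.42009.
deff = 137.68705 / 125.42009 = 1.0978.

1.0978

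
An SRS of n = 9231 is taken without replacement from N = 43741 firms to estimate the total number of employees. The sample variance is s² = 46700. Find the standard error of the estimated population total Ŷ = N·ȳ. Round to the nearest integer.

Var(Ŷ) = N²·Var(ȳ) = N²·(1 − n/N)·s²/n.
f = 9231/43741 = 0.21103770; Var(ȳ) = 0.78896230·46700/9231 = 3.991392.
Var(Ŷ) = 43741² · 3.991392 = 7.6366309 × 10^9.
SE(Ŷ) = √(7.6366309 × 10^9) = 87388.

87388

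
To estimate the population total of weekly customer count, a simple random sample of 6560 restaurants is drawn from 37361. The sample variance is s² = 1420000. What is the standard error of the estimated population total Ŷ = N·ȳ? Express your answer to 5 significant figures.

Var(Ŷ) = N²·Var(ȳ) = N²·(1 − n/N)·s²/n.
f = 6560/37361 = 0.17558417; Var(ȳ) = 0.82441583·1420000/6560 = 178.45587.
Var(Ŷ) = 37361² · 178.45587 = 2.4909661 × 10^11.
SE(Ŷ) = √(2.4909661 × 10^11) = 499100.

499100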